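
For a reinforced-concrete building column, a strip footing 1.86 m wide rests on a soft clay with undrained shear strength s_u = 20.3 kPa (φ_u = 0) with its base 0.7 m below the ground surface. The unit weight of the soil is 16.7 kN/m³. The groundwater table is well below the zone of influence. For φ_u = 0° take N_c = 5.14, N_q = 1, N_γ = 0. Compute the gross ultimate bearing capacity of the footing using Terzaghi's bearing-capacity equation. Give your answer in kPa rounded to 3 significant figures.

Effective surcharge at the founding depth q = γ·D_f = 16.7 × 0.7 = 11.69 kPa.
q_ult = c·N_c + q·N_q
     = 20.3 × 5.14 + 11.69 × 1
     = 104.34 + 11.69 = 116.03 kPa.

q_ult ≈ 116 kPa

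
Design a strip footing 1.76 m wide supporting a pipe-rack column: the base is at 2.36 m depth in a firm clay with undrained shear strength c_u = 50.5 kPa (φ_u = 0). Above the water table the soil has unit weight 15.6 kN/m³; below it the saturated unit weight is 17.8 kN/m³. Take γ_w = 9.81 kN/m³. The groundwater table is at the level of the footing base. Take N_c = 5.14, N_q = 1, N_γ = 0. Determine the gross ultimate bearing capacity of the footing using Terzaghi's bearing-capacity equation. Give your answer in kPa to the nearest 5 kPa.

q_ult ≈ 295 kPa

q = γ·D_f = 15.6 × 2.36 = 36.816 kPa.
c·N_c = 50.5 × 5.14 = 259.57 kPa
q·N_q = 36.816 × 1 = 36.816 kPa
q_ult = 259.57 + 36.816 = 296.39 kPa.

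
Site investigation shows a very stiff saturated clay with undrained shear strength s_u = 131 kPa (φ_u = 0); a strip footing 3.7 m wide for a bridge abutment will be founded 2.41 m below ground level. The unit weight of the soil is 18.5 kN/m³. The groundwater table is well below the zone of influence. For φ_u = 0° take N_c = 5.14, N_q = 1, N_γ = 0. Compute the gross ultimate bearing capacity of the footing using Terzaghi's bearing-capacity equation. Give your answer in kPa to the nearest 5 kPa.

Effective surcharge at the founding depth q = γ·D_f = 18.5 × 2.41 = 44.585 kPa.
q_ult = c·N_c + q·N_q
     = 131 × 5.14 + 44.585 × 1
     = 673.34 + 44.585 = 717.92 kPa.

q_ult ≈ 720 kPa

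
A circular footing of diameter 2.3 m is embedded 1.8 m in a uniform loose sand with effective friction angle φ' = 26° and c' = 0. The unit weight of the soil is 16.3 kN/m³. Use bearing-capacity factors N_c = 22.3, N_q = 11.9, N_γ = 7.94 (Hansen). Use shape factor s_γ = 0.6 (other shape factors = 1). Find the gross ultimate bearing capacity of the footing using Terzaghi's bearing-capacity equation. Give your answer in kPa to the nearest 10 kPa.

q_ult ≈ 440 kPa

q = γ·D_f = 16.3 × 1.8 = 29.34 kPa.
q·N_q = 29.34 × 11.9 = 349.15 kPa
0.5·γ·B·N_γ·s_γ = 0.5 × 16.3 × 2.3 × 7.94 × 0.6 = 89.301 kPa
q_ult = 349.15 + 89.301 = 438.45 kPa.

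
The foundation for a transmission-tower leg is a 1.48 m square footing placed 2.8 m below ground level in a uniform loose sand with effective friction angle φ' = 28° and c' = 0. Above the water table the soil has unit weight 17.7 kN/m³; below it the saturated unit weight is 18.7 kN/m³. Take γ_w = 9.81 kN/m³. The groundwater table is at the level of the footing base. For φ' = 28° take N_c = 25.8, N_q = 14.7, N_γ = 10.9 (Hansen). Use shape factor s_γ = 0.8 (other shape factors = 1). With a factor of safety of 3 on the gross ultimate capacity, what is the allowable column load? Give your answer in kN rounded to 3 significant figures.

Effective surcharge at the founding depth q = γ·D_f = 17.7 × 2.8 = 49.56 kPa.
The water table coincides with the base, so in the self-weight term γ → γ' = 8.89 kN/m³.
q_ult = q·N_q + 0.5·γ·B·N_γ·s_γ
     = 49.56 × 14.7 + 0.5 × 8.89 × 1.48 × 10.9 × 0.8
     = 728.53 + 57.365 = 785.9 kPa.
Gross allowable pressure q_all = 785.9 / 3 = 261.97 kPa.
Footing area = 2.1904 m², so allowable column load = 261.97 × 2.1904 = 573.81 kN.

P_all ≈ 574 kN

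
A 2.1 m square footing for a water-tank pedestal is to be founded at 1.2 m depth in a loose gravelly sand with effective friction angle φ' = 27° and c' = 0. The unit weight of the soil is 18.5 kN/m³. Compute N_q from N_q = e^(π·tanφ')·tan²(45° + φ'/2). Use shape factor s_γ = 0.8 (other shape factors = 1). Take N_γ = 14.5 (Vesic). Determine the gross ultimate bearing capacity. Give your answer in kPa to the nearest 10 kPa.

q_ult ≈ 520 kPa

tan27° = 0.5095, so N_q = e^(π×0.5095)·tan²(58.5°) = 4.957 × 2.663 = 13.2.
Overburden at base level: q = 18.5 × 1.2 = 22.2 kPa.
Surcharge term q·N_q = 22.2 × 13.199 = 293.02 kPa; self-weight term 0.5·γ·B·N_γ·s_γ = 0.5 × 18.5 × 2.1 × 14.5 × 0.8 = 225.33 kPa.
q_ult = 293.02 + 225.33 = 518.35 kPa.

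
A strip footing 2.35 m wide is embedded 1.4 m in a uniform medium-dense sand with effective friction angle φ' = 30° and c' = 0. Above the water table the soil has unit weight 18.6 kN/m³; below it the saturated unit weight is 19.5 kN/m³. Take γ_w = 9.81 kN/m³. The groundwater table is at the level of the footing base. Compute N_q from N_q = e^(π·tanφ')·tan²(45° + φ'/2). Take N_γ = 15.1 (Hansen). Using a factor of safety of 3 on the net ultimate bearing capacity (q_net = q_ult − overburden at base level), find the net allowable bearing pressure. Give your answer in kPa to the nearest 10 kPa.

q_all(net) ≈ 210 kPa

N_q = e^(π·tan30°)·tan²(60°) = 18.4.
Overburden at base level: q = 18.6 × 1.4 = 26.04 kPa.
Below the base the soil is submerged, so the ½γBN_γ term uses γ' = 19.5 − 9.81 = 9.69 kN/m³.
Surcharge term q·N_q = 26.04 × 18.401 = 479.17 kPa; self-weight term 0.5·γ·B·N_γ = 0.5 × 9.69 × 2.35 × 15.1 = 171.92 kPa.
q_ult = 479.17 + 171.92 = 651.09 kPa.
q_net = 651.09 − 26.04 = 625.05 kPa.
q_all(net) = 625.05 / 3 = 208.35 kPa.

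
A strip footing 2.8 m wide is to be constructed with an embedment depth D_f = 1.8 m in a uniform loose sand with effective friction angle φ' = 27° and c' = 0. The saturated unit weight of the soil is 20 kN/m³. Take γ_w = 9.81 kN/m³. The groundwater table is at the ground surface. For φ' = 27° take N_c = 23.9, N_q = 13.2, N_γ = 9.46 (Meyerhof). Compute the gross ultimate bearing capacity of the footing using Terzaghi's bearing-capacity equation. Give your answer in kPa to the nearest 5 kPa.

q_ult ≈ 375 kPa

γ' = 20 − 9.81 = 10.19 kN/m³ (submerged throughout). q = 10.19 × 1.8 = 18.342 kPa; the same γ' applies in the ½γBN_γ term.
q·N_q = 18.342 × 13.2 = 242.11 kPa
0.5·γ·B·N_γ = 0.5 × 10.19 × 2.8 × 9.46 = 134.96 kPa
q_ult = 242.11 + 134.96 = 377.07 kPa.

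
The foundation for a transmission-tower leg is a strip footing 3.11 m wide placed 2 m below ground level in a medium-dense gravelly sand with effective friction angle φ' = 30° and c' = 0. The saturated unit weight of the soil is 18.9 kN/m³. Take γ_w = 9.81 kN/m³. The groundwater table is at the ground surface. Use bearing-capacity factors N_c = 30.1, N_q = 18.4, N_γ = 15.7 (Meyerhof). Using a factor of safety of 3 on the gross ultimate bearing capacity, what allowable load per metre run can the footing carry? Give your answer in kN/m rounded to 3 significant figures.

Water table at ground surface, so effective unit weight γ' = 18.9 − 9.81 = 9.09 kN/m³ is used throughout; overburden q = 9.09 × 2 = 18.18 kPa; the same γ' applies in the ½γBN_γ term.
Surcharge term q·N_q = 18.18 × 18.4 = 334.51 kPa; self-weight term 0.5·γ·B·N_γ = 0.5 × 9.09 × 3.11 × 15.7 = 221.92 kPa.
q_ult = 334.51 + 221.92 = 556.43 kPa.
Gross allowable pressure q_all = 556.43 / 3 = 185.48 kPa.
Allowable wall load = q_all × B = 185.48 × 3.11 = 576.83 kN per metre run.

≈ 577 kN/m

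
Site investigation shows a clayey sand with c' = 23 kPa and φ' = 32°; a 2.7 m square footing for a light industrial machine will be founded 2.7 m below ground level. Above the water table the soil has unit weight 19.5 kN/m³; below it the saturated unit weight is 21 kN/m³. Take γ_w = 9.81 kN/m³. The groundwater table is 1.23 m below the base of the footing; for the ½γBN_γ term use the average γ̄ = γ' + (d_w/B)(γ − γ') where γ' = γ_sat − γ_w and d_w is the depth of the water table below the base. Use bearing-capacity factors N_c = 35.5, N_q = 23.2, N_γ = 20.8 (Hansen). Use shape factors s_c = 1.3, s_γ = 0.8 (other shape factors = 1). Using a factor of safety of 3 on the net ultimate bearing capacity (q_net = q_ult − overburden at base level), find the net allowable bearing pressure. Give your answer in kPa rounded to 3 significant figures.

Overburden at base level: q = 19.5 × 2.7 = 52.65 kPa.
The water table is 1.23 m below the base (< B = 2.7 m), so the ½γBN_γ term uses γ̄ = γ' + (d_w/B)(γ − γ') = 11.19 + (1.23/2.7)(19.5 − 11.19) = 14.976 kN/m³.
Cohesion term c·N_c·s_c = 23 × 35.5 × 1.3 = 1061.5 kPa; surcharge term q·N_q = 52.65 × 23.2 = 1221.5 kPa; self-weight term 0.5·γ·B·N_γ·s_γ = 0.5 × 14.976 × 2.7 × 20.8 × 0.8 = 336.41 kPa.
q_ult = 1061.5 + 1221.5 + 336.41 = 2619.3 kPa.
q_net = 2619.3 − 52.65 = 2566.7 kPa.
q_all(net) = 2566.7 / 3 = 855.56 kPa.

q_all(net) ≈ 856 kPa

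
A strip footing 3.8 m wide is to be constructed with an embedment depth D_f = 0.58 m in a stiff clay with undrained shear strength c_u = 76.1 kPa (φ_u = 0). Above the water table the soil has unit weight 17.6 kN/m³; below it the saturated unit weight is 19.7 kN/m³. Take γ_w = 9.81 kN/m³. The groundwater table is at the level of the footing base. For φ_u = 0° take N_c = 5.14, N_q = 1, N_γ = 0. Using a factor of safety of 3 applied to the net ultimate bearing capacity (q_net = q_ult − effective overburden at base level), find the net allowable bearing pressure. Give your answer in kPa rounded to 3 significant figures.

q = γ·D_f = 17.6 × 0.58 = 10.208 kPa.
c·N_c = 76.1 × 5.14 = 391.15 kPa
q·N_q = 10.208 × 1 = 10.208 kPa
q_ult = 391.15 + 10.208 = 401.36 kPa.
Net ultimate: q_net = 401.36 − 10.208 = 391.15 kPa.
q_all(net) = 391.15 / 3 = 130.38 kPa.

q_all(net) ≈ 130 kPa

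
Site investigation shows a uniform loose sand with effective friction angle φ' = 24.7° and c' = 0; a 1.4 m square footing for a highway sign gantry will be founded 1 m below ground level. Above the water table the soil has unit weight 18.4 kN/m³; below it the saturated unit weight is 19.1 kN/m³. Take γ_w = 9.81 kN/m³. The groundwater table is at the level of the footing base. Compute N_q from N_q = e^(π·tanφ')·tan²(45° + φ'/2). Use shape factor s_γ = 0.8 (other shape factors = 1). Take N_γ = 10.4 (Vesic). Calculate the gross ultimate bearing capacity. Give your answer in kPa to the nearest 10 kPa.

tan24.7° = 0.4599, so N_q = e^(π×0.4599)·tan²(57.35°) = 4.242 × 2.436 = 10.33.
Effective surcharge at the founding depth q = γ·D_f = 18.4 × 1 = 18.4 kPa.
The water table coincides with the base, so in the self-weight term γ → γ' = 9.29 kN/m³.
q_ult = q·N_q + 0.5·γ·B·N_γ·s_γ
     = 18.4 × 10.331 + 0.5 × 9.29 × 1.4 × 10.4 × 0.8
     = 190.1 + 54.105 = 244.2 kPa.

q_ult ≈ 240 kPa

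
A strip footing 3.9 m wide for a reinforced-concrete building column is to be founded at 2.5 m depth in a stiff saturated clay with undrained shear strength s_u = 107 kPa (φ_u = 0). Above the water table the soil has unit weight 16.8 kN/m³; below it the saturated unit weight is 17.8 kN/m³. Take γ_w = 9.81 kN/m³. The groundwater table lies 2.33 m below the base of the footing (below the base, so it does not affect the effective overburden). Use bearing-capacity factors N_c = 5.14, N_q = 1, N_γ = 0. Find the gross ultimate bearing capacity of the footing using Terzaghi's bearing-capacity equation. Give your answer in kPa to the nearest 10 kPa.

Effective surcharge at the founding depth q = γ·D_f = 16.8 × 2.5 = 42 kPa.
q_ult = c·N_c + q·N_q
     = 107 × 5.14 + 42 × 1
     = 549.98 + 42 = 591.98 kPa.

q_ult ≈ 590 kPa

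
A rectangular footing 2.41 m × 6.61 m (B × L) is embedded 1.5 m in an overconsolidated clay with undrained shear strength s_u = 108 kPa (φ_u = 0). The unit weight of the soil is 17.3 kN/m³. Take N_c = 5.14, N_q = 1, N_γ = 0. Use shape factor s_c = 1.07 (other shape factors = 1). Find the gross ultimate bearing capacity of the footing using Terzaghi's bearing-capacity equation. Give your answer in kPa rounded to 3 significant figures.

q_ult ≈ 620 kPa

Overburden at base level: q = 17.3 × 1.5 = 25.95 kPa.
Cohesion term c·N_c·s_c = 108 × 5.14 × 1.07 = 593.98 kPa; surcharge term q·N_q = 25.95 × 1 = 25.95 kPa.
q_ult = 593.98 + 25.95 = 619.93 kPa.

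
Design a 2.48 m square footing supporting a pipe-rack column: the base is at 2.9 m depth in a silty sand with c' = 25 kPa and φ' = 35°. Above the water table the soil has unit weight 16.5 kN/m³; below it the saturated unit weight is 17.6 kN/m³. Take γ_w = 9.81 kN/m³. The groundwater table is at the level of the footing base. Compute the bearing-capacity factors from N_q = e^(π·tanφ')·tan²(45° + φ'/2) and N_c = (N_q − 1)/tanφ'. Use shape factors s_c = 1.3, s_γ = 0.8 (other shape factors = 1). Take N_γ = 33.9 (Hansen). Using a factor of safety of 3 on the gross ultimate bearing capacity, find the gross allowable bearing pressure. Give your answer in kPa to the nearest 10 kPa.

N_q = e^(π·tan35°)·tan²(62.5°) = 33.3; N_c = (N_q − 1)/tanφ' = 46.12.
Effective surcharge at the founding depth q = γ·D_f = 16.5 × 2.9 = 47.85 kPa.
The water table coincides with the base, so in the self-weight term γ → γ' = 7.79 kN/m³.
q_ult = c·N_c·s_c + q·N_q + 0.5·γ·B·N_γ·s_γ
     = 25 × 46.124 × 1.3 + 47.85 × 33.296 + 0.5 × 7.79 × 2.48 × 33.9 × 0.8
     = 1499 + 1593.2 + 261.97 = 3354.2 kPa.
q_all = 3354.2 / 3 = 1118.1 kPa.

q_all ≈ 1120 kPa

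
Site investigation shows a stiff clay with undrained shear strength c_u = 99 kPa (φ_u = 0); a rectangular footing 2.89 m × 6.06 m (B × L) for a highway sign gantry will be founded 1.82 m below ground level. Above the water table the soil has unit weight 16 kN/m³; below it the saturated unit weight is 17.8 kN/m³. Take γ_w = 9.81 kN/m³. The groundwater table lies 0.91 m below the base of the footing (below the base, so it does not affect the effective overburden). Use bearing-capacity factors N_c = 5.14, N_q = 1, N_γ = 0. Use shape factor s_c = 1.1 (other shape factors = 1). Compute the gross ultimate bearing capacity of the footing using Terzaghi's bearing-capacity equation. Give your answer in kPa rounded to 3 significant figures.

Overburden at base level: q = 16 × 1.82 = 29.12 kPa.
Cohesion term c·N_c·s_c = 99 × 5.14 × 1.1 = 559.75 kPa; surcharge term q·N_q = 29.12 × 1 = 29.12 kPa.
q_ult = 559.75 + 29.12 = 588.87 kPa.

q_ult ≈ 589 kPa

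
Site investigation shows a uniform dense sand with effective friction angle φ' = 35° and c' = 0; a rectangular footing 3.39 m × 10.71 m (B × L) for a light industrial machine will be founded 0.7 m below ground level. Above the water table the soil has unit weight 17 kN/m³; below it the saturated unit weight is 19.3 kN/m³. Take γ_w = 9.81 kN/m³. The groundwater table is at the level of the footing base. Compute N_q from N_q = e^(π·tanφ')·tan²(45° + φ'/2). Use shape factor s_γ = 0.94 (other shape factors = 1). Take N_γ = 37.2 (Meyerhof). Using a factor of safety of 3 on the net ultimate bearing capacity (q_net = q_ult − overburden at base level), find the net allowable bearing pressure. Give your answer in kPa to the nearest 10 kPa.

q_all(net) ≈ 320 kPa

N_q = e^(π·tan35°)·tan²(62.5°) = 33.3.
Effective surcharge at the founding depth q = γ·D_f = 17 × 0.7 = 11.9 kPa.
The water table coincides with the base, so in the self-weight term γ → γ' = 9.49 kN/m³.
q_ult = q·N_q + 0.5·γ·B·N_γ·s_γ
     = 11.9 × 33.296 + 0.5 × 9.49 × 3.39 × 37.2 × 0.94
     = 396.22 + 562.48 = 958.7 kPa.
q_net = 958.7 − 11.9 = 946.8 kPa.
q_all(net) = 946.8 / 3 = 315.6 kPa.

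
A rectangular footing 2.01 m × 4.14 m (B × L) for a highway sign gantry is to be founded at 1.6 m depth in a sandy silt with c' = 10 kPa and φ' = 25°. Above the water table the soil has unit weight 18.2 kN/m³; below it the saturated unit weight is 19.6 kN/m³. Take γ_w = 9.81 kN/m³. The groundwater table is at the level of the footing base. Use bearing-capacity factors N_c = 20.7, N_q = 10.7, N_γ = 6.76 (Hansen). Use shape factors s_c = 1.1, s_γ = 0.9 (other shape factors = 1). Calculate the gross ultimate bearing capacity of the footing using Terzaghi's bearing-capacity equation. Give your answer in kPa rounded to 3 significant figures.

q_ult ≈ 599 kPa

q = γ·D_f = 18.2 × 1.6 = 29.12 kPa.
For the ½γBN_γ term take γ' = 19.6 − 9.81 = 9.79 kN/m³ (soil below base is submerged).
c·N_c·s_c = 10 × 20.7 × 1.1 = 227.7 kPa
q·N_q = 29.12 × 10.7 = 311.58 kPa
0.5·γ·B·N_γ·s_γ = 0.5 × 9.79 × 2.01 × 6.76 × 0.9 = 59.86 kPa
q_ult = 227.7 + 311.58 + 59.86 = 599.14 kPa.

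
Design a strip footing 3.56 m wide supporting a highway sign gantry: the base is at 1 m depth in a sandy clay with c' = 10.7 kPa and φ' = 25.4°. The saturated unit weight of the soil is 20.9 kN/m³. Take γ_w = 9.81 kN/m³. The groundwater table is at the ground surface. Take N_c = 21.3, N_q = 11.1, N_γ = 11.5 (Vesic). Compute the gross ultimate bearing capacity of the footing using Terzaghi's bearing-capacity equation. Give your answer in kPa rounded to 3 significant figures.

q_ult ≈ 578 kPa

With the water table at the surface the whole profile is submerged: γ' = 20.9 − 9.81 = 11.09 kN/m³, so q = γ'·D_f = 11.09 kPa; the same γ' applies in the ½γBN_γ term.
q_ult = c·N_c + q·N_q + 0.5·γ·B·N_γ
     = 10.7 × 21.3 + 11.09 × 11.1 + 0.5 × 11.09 × 3.56 × 11.5
     = 227.91 + 123.1 + 227.01 = 578.02 kPa.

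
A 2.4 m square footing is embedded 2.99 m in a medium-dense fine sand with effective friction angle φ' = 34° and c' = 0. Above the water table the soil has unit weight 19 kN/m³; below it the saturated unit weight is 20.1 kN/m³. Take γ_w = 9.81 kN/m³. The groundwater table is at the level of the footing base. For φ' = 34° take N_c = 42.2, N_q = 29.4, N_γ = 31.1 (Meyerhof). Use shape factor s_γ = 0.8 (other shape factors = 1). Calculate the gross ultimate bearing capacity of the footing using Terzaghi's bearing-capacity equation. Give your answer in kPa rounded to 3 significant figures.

q_ult ≈ 1980 kPa

q = γ·D_f = 19 × 2.99 = 56.81 kPa.
For the ½γBN_γ term take γ' = 20.1 − 9.81 = 10.29 kN/m³ (soil below base is submerged).
q·N_q = 56.81 × 29.4 = 1670.2 kPa
0.5·γ·B·N_γ·s_γ = 0.5 × 10.29 × 2.4 × 31.1 × 0.8 = 307.22 kPa
q_ult = 1670.2 + 307.22 = 1977.4 kPa.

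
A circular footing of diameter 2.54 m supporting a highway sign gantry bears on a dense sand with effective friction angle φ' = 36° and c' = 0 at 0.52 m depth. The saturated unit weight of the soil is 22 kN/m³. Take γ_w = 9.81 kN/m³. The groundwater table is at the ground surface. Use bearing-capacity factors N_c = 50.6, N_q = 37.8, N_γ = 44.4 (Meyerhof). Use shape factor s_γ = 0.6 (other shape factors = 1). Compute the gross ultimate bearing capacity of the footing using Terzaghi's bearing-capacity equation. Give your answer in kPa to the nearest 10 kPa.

q_ult ≈ 650 kPa

With the water table at the surface the whole profile is submerged: γ' = 22 − 9.81 = 12.19 kN/m³, so q = γ'·D_f = 6.3388 kPa; the same γ' applies in the ½γBN_γ term.
q_ult = q·N_q + 0.5·γ·B·N_γ·s_γ
     = 6.3388 × 37.8 + 0.5 × 12.19 × 2.54 × 44.4 × 0.6
     = 239.61 + 412.42 = 652.03 kPa.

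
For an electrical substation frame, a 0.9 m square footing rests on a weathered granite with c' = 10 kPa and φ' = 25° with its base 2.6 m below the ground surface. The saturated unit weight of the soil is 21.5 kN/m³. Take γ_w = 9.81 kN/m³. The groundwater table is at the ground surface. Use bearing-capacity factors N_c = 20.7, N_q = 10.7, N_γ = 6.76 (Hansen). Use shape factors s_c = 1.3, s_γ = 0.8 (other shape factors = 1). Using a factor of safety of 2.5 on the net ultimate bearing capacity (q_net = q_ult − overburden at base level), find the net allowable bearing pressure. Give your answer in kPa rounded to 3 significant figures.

q_all(net) ≈ 237 kPa

Water table at ground surface, so effective unit weight γ' = 21.5 − 9.81 = 11.69 kN/m³ is used throughout; overburden q = 11.69 × 2.6 = 30.394 kPa; the same γ' applies in the ½γBN_γ term.
Cohesion term c·N_c·s_c = 10 × 20.7 × 1.3 = 269.1 kPa; surcharge term q·N_q = 30.394 × 10.7 = 325.22 kPa; self-weight term 0.5·γ·B·N_γ·s_γ = 0.5 × 11.69 × 0.9 × 6.76 × 0.8 = 28.449 kPa.
q_ult = 269.1 + 325.22 + 28.449 = 622.76 kPa.
q_net = 622.76 − 30.394 = 592.37 kPa.
q_all(net) = 592.37 / 2.5 = 236.95 kPa.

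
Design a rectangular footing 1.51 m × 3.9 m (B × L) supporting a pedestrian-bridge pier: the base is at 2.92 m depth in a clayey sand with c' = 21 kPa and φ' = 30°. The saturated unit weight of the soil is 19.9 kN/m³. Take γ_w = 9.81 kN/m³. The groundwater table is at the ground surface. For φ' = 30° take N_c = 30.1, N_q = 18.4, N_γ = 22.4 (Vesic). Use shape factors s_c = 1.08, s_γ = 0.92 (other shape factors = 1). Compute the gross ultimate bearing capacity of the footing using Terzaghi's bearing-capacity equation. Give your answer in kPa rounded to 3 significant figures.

With the water table at the surface the whole profile is submerged: γ' = 19.9 − 9.81 = 10.09 kN/m³, so q = γ'·D_f = 29.463 kPa; the same γ' applies in the ½γBN_γ term.
q_ult = c·N_c·s_c + q·N_q + 0.5·γ·B·N_γ·s_γ
     = 21 × 30.1 × 1.08 + 29.463 × 18.4 + 0.5 × 10.09 × 1.51 × 22.4 × 0.92
     = 682.67 + 542.12 + 156.99 = 1381.8 kPa.

q_ult ≈ 1380 kPa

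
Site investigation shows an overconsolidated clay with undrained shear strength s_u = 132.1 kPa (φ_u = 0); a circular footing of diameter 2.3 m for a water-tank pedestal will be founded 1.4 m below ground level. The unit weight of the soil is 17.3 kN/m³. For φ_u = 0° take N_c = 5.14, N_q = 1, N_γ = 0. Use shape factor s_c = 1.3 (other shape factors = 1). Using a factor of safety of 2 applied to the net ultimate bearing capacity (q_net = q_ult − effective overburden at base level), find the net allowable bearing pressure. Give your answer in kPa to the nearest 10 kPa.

q = γ·D_f = 17.3 × 1.4 = 24.22 kPa.
c·N_c·s_c = 132.1 × 5.14 × 1.3 = 882.69 kPa
q·N_q = 24.22 × 1 = 24.22 kPa
q_ult = 882.69 + 24.22 = 906.91 kPa.
Net ultimate: q_net = 906.91 − 24.22 = 882.69 kPa.
q_all(net) = 882.69 / 2 = 441.35 kPa.

q_all(net) ≈ 440 kPa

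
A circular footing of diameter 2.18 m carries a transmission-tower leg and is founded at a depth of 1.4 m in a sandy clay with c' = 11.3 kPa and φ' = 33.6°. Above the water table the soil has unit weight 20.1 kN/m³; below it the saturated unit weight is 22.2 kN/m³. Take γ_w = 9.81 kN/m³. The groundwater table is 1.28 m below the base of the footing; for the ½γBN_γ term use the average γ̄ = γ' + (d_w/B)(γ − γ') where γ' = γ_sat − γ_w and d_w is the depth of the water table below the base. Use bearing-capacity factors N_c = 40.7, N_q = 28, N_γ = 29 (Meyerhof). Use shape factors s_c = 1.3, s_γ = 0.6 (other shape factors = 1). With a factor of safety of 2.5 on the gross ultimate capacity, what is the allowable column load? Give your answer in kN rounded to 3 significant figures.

P_all ≈ 2550 kN

Overburden at base level: q = 20.1 × 1.4 = 28.14 kPa.
The water table is 1.28 m below the base (< B = 2.18 m), so the ½γBN_γ term uses γ̄ = γ' + (d_w/B)(γ − γ') = 12.39 + (1.28/2.18)(20.1 − 12.39) = 16.917 kN/m³.
Cohesion term c·N_c·s_c = 11.3 × 40.7 × 1.3 = 597.88 kPa; surcharge term q·N_q = 28.14 × 28 = 787.92 kPa; self-weight term 0.5·γ·B·N_γ·s_γ = 0.5 × 16.917 × 2.18 × 29 × 0.6 = 320.85 kPa.
q_ult = 597.88 + 787.92 + 320.85 = 1706.7 kPa.
Gross allowable pressure q_all = 1706.7 / 2.5 = 682.66 kPa.
Footing area = 3.7325 m², so allowable column load = 682.66 × 3.7325 = 2548 kN.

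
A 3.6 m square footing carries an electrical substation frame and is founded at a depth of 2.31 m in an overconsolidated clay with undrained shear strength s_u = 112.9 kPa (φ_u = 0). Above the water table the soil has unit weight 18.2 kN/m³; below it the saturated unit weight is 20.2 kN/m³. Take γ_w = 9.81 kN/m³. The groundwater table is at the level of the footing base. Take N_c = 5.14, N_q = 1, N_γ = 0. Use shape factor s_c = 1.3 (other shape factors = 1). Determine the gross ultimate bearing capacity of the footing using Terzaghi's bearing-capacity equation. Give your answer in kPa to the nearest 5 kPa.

q_ult ≈ 795 kPa

Effective surcharge at the founding depth q = γ·D_f = 18.2 × 2.31 = 42.042 kPa.
q_ult = c·N_c·s_c + q·N_q
     = 112.9 × 5.14 × 1.3 + 42.042 × 1
     = 754.4 + 42.042 = 796.44 kPa.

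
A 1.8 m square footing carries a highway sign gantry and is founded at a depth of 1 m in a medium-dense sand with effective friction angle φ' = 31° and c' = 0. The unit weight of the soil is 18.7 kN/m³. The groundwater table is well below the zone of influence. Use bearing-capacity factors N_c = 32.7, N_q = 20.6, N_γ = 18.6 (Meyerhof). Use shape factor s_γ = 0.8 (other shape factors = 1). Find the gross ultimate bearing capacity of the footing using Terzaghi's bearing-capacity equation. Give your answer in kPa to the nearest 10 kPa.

q = γ·D_f = 18.7 × 1 = 18.7 kPa.
q·N_q = 18.7 × 20.6 = 385.22 kPa
0.5·γ·B·N_γ·s_γ = 0.5 × 18.7 × 1.8 × 18.6 × 0.8 = 250.43 kPa
q_ult = 385.22 + 250.43 = 635.65 kPa.

q_ult ≈ 640 kPa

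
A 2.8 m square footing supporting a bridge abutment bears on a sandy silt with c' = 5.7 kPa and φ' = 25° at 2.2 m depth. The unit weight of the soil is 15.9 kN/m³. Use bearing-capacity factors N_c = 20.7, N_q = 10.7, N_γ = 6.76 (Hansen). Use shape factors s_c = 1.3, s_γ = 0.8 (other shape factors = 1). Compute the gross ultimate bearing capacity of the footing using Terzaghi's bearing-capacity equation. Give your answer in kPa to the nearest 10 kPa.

q = γ·D_f = 15.9 × 2.2 = 34.98 kPa.
c·N_c·s_c = 5.7 × 20.7 × 1.3 = 153.39 kPa
q·N_q = 34.98 × 10.7 = 374.29 kPa
0.5·γ·B·N_γ·s_γ = 0.5 × 15.9 × 2.8 × 6.76 × 0.8 = 120.38 kPa
q_ult = 153.39 + 374.29 + 120.38 = 648.06 kPa.

q_ult ≈ 650 kPa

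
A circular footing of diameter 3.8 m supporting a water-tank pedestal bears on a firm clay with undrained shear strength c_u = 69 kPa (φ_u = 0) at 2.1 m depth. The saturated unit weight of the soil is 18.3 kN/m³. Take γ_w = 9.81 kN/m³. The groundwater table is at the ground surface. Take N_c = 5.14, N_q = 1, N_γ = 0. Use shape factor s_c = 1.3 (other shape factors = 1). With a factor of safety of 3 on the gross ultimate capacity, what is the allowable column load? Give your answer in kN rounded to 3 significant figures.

γ' = 18.3 − 9.81 = 8.49 kN/m³ (submerged throughout). q = 8.49 × 2.1 = 17.829 kPa.
c·N_c·s_c = 69 × 5.14 × 1.3 = 461.06 kPa
q·N_q = 17.829 × 1 = 17.829 kPa
q_ult = 461.06 + 17.829 = 478.89 kPa.
Gross allowable pressure q_all = 478.89 / 3 = 159.63 kPa.
Footing area = 11.3411 m², so allowable column load = 159.63 × 11.3411 = 1810.4 kN.

P_all ≈ 1810 kN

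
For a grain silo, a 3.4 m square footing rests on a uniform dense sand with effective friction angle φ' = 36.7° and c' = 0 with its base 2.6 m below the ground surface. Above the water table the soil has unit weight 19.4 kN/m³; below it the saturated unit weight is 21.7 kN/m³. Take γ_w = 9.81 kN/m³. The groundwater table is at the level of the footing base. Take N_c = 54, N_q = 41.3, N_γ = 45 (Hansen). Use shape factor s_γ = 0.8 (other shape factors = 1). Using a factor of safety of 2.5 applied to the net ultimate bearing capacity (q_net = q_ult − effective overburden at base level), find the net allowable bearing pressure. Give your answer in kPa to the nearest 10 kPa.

q_all(net) ≈ 1100 kPa

Overburden at base level: q = 19.4 × 2.6 = 50.44 kPa.
Below the base the soil is submerged, so the ½γBN_γ term uses γ' = 21.7 − 9.81 = 11.89 kN/m³.
Surcharge term q·N_q = 50.44 × 41.3 = 2083.2 kPa; self-weight term 0.5·γ·B·N_γ·s_γ = 0.5 × 11.89 × 3.4 × 45 × 0.8 = 727.67 kPa.
q_ult = 2083.2 + 727.67 = 2810.8 kPa.
Net ultimate: q_net = 2810.8 − 50.44 = 2760.4 kPa.
q_all(net) = 2760.4 / 2.5 = 1104.2 kPa.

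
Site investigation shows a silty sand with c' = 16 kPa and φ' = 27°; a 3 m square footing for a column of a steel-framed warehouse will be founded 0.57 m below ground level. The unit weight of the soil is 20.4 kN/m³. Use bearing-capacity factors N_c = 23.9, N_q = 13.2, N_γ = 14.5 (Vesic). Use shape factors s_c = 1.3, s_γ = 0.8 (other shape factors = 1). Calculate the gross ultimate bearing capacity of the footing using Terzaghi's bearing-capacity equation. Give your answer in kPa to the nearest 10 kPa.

q_ult ≈ 1010 kPa

Overburden at base level: q = 20.4 × 0.57 = 11.628 kPa.
Cohesion term c·N_c·s_c = 16 × 23.9 × 1.3 = 497.12 kPa; surcharge term q·N_q = 11.628 × 13.2 = 153.49 kPa; self-weight term 0.5·γ·B·N_γ·s_γ = 0.5 × 20.4 × 3 × 14.5 × 0.8 = 354.96 kPa.
q_ult = 497.12 + 153.49 + 354.96 = 1005.6 kPa.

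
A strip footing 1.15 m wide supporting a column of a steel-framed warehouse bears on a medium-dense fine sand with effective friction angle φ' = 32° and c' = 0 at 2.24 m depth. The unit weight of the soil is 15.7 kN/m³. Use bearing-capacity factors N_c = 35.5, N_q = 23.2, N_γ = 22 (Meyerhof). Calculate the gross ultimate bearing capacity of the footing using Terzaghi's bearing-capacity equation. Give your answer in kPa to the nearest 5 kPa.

q_ult ≈ 1015 kPa

q = γ·D_f = 15.7 × 2.24 = 35.168 kPa.
q·N_q = 35.168 × 23.2 = 815.9 kPa
0.5·γ·B·N_γ = 0.5 × 15.7 × 1.15 × 22 = 198.6 kPa
q_ult = 815.9 + 198.6 = 1014.5 kPa.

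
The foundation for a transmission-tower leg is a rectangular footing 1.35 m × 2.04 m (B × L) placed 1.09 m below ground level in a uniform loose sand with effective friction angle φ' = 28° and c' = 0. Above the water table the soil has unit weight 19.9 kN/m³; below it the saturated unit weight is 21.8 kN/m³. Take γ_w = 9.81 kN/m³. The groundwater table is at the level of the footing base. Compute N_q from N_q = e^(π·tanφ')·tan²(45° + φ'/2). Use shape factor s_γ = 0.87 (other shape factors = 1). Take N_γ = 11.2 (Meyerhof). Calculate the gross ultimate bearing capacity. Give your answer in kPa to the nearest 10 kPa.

tan28° = 0.5317, so N_q = e^(π×0.5317)·tan²(59°) = 5.314 × 2.77 = 14.72.
Overburden at base level: q = 19.9 × 1.09 = 21.691 kPa.
Below the base the soil is submerged, so the ½γBN_γ term uses γ' = 21.8 − 9.81 = 11.99 kN/m³.
Surcharge term q·N_q = 21.691 × 14.72 = 319.29 kPa; self-weight term 0.5·γ·B·N_γ·s_γ = 0.5 × 11.99 × 1.35 × 11.2 × 0.87 = 78.861 kPa.
q_ult = 319.29 + 78.861 = 398.15 kPa.

q_ult ≈ 400 kPa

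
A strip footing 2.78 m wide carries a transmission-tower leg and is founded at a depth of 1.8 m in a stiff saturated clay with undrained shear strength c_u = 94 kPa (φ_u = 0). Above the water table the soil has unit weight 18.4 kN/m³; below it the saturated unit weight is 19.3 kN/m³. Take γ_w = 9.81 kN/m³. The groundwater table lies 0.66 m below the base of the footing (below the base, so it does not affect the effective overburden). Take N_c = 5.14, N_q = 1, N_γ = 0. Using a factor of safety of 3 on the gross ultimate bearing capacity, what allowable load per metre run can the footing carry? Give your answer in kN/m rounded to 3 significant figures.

Overburden at base level: q = 18.4 × 1.8 = 33.12 kPa.
Cohesion term c·N_c = 94 × 5.14 = 483.16 kPa; surcharge term q·N_q = 33.12 × 1 = 33.12 kPa.
q_ult = 483.16 + 33.12 = 516.28 kPa.
Gross allowable pressure q_all = 516.28 / 3 = 172.09 kPa.
Allowable wall load = q_all × B = 172.09 × 2.78 = 478.42 kN per metre run.

≈ 478 kN/m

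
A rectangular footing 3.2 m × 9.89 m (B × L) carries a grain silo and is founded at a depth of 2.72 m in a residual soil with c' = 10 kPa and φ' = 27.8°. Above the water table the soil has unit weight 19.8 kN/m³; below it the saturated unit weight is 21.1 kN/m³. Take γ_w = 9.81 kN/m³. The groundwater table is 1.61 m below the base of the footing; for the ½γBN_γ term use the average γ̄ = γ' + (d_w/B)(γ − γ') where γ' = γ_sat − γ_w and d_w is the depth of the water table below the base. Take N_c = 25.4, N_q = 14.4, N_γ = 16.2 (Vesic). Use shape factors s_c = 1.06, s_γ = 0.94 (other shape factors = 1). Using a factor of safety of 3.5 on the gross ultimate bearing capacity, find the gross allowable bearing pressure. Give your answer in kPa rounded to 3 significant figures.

Overburden at base level: q = 19.8 × 2.72 = 53.856 kPa.
The water table is 1.61 m below the base (< B = 3.2 m), so the ½γBN_γ term uses γ̄ = γ' + (d_w/B)(γ − γ') = 11.29 + (1.61/3.2)(19.8 − 11.29) = 15.572 kN/m³.
Cohesion term c·N_c·s_c = 10 × 25.4 × 1.06 = 269.24 kPa; surcharge term q·N_q = 53.856 × 14.4 = 775.53 kPa; self-weight term 0.5·γ·B·N_γ·s_γ = 0.5 × 15.572 × 3.2 × 16.2 × 0.94 = 379.4 kPa.
q_ult = 269.24 + 775.53 + 379.4 = 1424.2 kPa.
q_all = 1424.2 / 3.5 = 406.9 kPa.

q_all ≈ 407 kPa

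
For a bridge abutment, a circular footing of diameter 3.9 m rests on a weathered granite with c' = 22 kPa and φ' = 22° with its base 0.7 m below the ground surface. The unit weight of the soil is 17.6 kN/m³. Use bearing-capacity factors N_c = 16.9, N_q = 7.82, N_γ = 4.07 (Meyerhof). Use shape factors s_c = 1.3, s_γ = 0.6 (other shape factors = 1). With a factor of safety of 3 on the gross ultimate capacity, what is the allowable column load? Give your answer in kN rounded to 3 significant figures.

q = γ·D_f = 17.6 × 0.7 = 12.32 kPa.
c·N_c·s_c = 22 × 16.9 × 1.3 = 483.34 kPa
q·N_q = 12.32 × 7.82 = 96.342 kPa
0.5·γ·B·N_γ·s_γ = 0.5 × 17.6 × 3.9 × 4.07 × 0.6 = 83.809 kPa
q_ult = 483.34 + 96.342 + 83.809 = 663.49 kPa.
Gross allowable pressure q_all = 663.49 / 3 = 221.16 kPa.
Footing area = 11.9459 m², so allowable column load = 221.16 × 11.9459 = 2642 kN.

P_all ≈ 2640 kN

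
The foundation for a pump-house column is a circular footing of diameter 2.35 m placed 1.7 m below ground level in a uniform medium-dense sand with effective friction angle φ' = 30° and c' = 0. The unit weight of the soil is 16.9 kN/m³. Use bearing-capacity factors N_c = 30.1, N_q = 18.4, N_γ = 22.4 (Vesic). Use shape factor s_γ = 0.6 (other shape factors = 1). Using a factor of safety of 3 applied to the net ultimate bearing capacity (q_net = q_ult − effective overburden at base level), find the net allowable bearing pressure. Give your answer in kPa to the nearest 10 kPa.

Overburden at base level: q = 16.9 × 1.7 = 28.73 kPa.
Surcharge term q·N_q = 28.73 × 18.4 = 528.63 kPa; self-weight term 0.5·γ·B·N_γ·s_γ = 0.5 × 16.9 × 2.35 × 22.4 × 0.6 = 266.88 kPa.
q_ult = 528.63 + 266.88 = 795.52 kPa.
Net ultimate: q_net = 795.52 − 28.73 = 766.79 kPa.
q_all(net) = 766.79 / 3 = 255.6 kPa.

q_all(net) ≈ 260 kPa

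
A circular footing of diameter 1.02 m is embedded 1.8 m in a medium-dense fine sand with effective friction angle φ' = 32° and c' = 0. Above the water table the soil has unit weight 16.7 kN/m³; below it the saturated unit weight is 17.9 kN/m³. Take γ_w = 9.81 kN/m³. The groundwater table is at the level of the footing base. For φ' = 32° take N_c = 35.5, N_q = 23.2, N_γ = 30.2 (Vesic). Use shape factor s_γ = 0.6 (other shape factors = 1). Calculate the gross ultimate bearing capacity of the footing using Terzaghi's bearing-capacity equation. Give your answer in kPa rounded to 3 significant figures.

q_ult ≈ 772 kPa

q = γ·D_f = 16.7 × 1.8 = 30.06 kPa.
For the ½γBN_γ term take γ' = 17.9 − 9.81 = 8.09 kN/m³ (soil below base is submerged).
q·N_q = 30.06 × 23.2 = 697.39 kPa
0.5·γ·B·N_γ·s_γ = 0.5 × 8.09 × 1.02 × 30.2 × 0.6 = 74.761 kPa
q_ult = 697.39 + 74.761 = 772.15 kPa.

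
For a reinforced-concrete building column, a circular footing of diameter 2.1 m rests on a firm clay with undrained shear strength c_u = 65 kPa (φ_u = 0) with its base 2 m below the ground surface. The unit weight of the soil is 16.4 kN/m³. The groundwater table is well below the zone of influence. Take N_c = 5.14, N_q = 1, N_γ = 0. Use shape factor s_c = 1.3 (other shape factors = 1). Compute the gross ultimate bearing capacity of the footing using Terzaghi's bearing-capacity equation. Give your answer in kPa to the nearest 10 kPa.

q_ult ≈ 470 kPa

Overburden at base level: q = 16.4 × 2 = 32.8 kPa.
Cohesion term c·N_c·s_c = 65 × 5.14 × 1.3 = 434.33 kPa; surcharge term q·N_q = 32.8 × 1 = 32.8 kPa.
q_ult = 434.33 + 32.8 = 467.13 kPa.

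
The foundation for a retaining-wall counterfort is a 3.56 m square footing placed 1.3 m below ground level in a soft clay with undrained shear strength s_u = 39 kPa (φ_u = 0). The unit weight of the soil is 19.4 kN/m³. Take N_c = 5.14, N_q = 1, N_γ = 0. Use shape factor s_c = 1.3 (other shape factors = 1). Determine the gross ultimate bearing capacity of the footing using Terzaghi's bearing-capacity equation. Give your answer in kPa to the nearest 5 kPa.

q_ult ≈ 285 kPa

q = γ·D_f = 19.4 × 1.3 = 25.22 kPa.
c·N_c·s_c = 39 × 5.14 × 1.3 = 260.6 kPa
q·N_q = 25.22 × 1 = 25.22 kPa
q_ult = 260.6 + 25.22 = 285.82 kPa.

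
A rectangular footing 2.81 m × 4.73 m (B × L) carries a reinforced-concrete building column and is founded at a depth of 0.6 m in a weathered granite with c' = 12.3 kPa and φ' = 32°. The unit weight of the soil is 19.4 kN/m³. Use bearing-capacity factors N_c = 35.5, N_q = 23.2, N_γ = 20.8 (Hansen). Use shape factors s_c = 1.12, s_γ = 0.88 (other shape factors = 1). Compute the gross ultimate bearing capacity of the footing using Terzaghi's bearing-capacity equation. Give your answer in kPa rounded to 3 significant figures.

q_ult ≈ 1260 kPa

q = γ·D_f = 19.4 × 0.6 = 11.64 kPa.
c·N_c·s_c = 12.3 × 35.5 × 1.12 = 489.05 kPa
q·N_q = 11.64 × 23.2 = 270.05 kPa
0.5·γ·B·N_γ·s_γ = 0.5 × 19.4 × 2.81 × 20.8 × 0.88 = 498.91 kPa
q_ult = 489.05 + 270.05 + 498.91 = 1258 kPa.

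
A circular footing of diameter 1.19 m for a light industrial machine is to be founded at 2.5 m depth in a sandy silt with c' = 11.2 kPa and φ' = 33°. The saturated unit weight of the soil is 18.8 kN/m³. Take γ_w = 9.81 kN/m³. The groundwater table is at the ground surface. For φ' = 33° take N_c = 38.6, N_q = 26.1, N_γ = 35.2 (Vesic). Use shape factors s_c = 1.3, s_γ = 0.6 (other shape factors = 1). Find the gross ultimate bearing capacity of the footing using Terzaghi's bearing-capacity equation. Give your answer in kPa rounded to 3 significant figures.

q_ult ≈ 1260 kPa

With the water table at the surface the whole profile is submerged: γ' = 18.8 − 9.81 = 8.99 kN/m³, so q = γ'·D_f = 22.475 kPa; the same γ' applies in the ½γBN_γ term.
q_ult = c·N_c·s_c + q·N_q + 0.5·γ·B·N_γ·s_γ
     = 11.2 × 38.6 × 1.3 + 22.475 × 26.1 + 0.5 × 8.99 × 1.19 × 35.2 × 0.6
     = 562.02 + 586.6 + 112.97 = 1261.6 kPa.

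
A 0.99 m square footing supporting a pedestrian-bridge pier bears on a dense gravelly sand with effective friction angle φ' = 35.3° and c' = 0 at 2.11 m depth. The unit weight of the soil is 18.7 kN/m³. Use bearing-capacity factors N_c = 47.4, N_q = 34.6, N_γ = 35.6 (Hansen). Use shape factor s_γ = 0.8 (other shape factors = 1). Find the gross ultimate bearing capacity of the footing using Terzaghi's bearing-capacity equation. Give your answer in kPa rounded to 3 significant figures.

Effective surcharge at the founding depth q = γ·D_f = 18.7 × 2.11 = 39.457 kPa.
q_ult = q·N_q + 0.5·γ·B·N_γ·s_γ
     = 39.457 × 34.6 + 0.5 × 18.7 × 0.99 × 35.6 × 0.8
     = 1365.2 + 263.63 = 1628.8 kPa.

q_ult ≈ 1630 kPa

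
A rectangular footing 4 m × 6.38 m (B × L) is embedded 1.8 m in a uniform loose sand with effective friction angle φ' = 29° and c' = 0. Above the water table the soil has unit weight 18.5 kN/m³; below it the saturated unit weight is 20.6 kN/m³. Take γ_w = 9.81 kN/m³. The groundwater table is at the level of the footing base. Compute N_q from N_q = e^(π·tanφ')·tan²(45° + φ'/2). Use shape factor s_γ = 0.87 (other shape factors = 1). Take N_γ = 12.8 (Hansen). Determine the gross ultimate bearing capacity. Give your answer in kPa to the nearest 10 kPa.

tan29° = 0.5543, so N_q = e^(π×0.5543)·tan²(59.5°) = 5.705 × 2.882 = 16.44.
Overburden at base level: q = 18.5 × 1.8 = 33.3 kPa.
Below the base the soil is submerged, so the ½γBN_γ term uses γ' = 20.6 − 9.81 = 10.79 kN/m³.
Surcharge term q·N_q = 33.3 × 16.443 = 547.56 kPa; self-weight term 0.5·γ·B·N_γ·s_γ = 0.5 × 10.79 × 4 × 12.8 × 0.87 = 240.31 kPa.
q_ult = 547.56 + 240.31 = 787.88 kPa.

q_ult ≈ 790 kPa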